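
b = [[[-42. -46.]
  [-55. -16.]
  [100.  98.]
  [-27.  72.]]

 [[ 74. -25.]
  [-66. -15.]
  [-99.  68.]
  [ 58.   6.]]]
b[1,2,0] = -99.0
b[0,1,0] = -55.0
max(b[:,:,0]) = 100.0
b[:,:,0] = [[-42.0, -55.0, 100.0, -27.0], [74.0, -66.0, -99.0, 58.0]]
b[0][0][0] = -42.0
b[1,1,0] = -66.0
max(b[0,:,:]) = 100.0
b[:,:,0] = [[-42.0, -55.0, 100.0, -27.0], [74.0, -66.0, -99.0, 58.0]]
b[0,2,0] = 100.0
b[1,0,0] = 74.0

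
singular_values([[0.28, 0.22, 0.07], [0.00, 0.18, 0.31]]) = [0.44, 0.26]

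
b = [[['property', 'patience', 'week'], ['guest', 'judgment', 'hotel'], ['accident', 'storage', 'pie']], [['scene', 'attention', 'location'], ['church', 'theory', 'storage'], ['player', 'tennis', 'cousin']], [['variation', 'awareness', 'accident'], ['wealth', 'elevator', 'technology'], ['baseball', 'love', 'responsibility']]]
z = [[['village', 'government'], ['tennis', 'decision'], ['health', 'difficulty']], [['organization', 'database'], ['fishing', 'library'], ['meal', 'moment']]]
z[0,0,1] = 'government'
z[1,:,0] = ['organization', 'fishing', 'meal']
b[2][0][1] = 'awareness'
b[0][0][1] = 'patience'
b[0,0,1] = 'patience'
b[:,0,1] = ['patience', 'attention', 'awareness']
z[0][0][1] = 'government'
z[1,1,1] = 'library'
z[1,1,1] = 'library'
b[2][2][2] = 'responsibility'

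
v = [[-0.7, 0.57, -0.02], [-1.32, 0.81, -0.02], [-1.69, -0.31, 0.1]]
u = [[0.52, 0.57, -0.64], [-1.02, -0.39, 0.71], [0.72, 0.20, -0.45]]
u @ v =[[-0.03,0.96,-0.09], [0.03,-1.12,0.1], [-0.01,0.71,-0.06]]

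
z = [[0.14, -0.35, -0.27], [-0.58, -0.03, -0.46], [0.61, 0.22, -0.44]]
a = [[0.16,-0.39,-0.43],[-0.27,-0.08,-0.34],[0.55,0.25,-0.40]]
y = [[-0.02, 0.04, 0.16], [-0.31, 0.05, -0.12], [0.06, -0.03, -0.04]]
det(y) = 0.00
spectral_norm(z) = 0.87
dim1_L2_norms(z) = [0.46, 0.74, 0.78]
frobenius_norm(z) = 1.17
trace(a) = -0.32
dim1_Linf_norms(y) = [0.16, 0.31, 0.06]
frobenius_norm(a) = 1.04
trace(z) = -0.33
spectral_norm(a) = 0.79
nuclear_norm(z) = 1.95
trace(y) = -0.01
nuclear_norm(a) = 1.70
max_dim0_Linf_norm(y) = 0.31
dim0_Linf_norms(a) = [0.55, 0.39, 0.43]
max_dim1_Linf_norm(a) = 0.55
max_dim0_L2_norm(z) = 0.85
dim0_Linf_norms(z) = [0.61, 0.35, 0.46]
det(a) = 0.14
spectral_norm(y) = 0.34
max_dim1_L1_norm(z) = 1.27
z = y + a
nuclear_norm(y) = 0.52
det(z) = 0.23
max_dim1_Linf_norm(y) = 0.31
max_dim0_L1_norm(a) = 1.17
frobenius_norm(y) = 0.38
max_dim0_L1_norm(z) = 1.33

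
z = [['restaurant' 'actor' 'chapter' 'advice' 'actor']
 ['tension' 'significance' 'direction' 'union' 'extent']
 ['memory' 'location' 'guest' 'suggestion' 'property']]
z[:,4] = ['actor', 'extent', 'property']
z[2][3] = 'suggestion'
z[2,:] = ['memory', 'location', 'guest', 'suggestion', 'property']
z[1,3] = 'union'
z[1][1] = 'significance'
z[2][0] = 'memory'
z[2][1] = 'location'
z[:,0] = ['restaurant', 'tension', 'memory']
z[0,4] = 'actor'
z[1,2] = 'direction'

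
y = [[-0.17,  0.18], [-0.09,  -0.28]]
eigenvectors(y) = [[0.82+0.00j, 0.82-0.00j], [(-0.25+0.52j), -0.25-0.52j]]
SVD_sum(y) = [[-0.01, 0.19], [0.02, -0.27]] + [[-0.16, -0.01],[-0.11, -0.01]]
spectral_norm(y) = 0.33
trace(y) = -0.45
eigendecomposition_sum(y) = [[-0.08+0.11j, 0.09+0.18j],[(-0.05-0.09j), (-0.14+0j)]] + [[-0.08-0.11j, (0.09-0.18j)], [-0.05+0.09j, -0.14-0.00j]]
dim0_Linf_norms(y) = [0.17, 0.28]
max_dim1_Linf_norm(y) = 0.28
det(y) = 0.06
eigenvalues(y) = [(-0.23+0.11j), (-0.23-0.11j)]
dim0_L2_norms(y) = [0.19, 0.33]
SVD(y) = [[-0.58, 0.82],[0.82, 0.58]] @ diag([0.333456187285798, 0.19132948325027904]) @ [[0.07, -1.0], [-1.00, -0.07]]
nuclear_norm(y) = 0.52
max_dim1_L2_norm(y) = 0.29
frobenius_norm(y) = 0.38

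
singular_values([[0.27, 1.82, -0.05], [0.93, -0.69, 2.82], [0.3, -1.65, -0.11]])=[3.15, 2.32, 0.42]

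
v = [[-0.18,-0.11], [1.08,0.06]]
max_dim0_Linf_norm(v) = 1.08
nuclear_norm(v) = 1.20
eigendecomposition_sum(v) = [[-0.09+0.15j, (-0.05-0.01j)],[0.54+0.10j, 0.03+0.17j]] + [[-0.09-0.15j,(-0.06+0.01j)], [0.54-0.10j,(0.03-0.17j)]]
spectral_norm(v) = 1.10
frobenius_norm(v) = 1.10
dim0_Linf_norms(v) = [1.08, 0.11]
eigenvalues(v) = [(-0.06+0.32j), (-0.06-0.32j)]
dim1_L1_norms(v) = [0.29, 1.14]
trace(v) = -0.12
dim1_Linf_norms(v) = [0.18, 1.08]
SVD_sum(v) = [[-0.19, -0.01], [1.08, 0.08]] + [[0.01, -0.1], [0.00, -0.02]]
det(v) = 0.11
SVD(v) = [[-0.17,0.99], [0.99,0.17]] @ diag([1.0976424175400903, 0.0983926990012259]) @ [[1.0, 0.07], [0.07, -1.00]]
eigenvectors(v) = [[0.11-0.29j,0.11+0.29j], [-0.95+0.00j,-0.95-0.00j]]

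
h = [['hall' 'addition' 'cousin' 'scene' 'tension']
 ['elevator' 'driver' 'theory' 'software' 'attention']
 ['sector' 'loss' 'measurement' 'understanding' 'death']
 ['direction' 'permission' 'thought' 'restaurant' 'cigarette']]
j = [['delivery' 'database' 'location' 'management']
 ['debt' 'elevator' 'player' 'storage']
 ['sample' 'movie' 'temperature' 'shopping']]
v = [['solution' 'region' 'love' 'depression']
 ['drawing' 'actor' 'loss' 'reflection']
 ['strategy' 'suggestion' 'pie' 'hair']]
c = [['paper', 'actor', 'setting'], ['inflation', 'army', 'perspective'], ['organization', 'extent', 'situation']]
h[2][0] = 'sector'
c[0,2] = 'setting'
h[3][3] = 'restaurant'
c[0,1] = 'actor'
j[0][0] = 'delivery'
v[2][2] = 'pie'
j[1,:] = ['debt', 'elevator', 'player', 'storage']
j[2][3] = 'shopping'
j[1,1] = 'elevator'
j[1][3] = 'storage'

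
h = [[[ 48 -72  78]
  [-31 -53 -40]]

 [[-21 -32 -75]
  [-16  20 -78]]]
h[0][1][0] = -31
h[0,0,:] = [48, -72, 78]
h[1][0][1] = -32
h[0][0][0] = 48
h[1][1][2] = -78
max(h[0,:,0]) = 48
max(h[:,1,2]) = -40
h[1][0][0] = -21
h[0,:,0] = [48, -31]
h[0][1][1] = -53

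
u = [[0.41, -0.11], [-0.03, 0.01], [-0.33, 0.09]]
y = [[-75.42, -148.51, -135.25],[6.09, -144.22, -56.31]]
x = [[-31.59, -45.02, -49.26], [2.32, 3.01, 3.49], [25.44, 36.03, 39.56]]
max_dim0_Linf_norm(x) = 49.26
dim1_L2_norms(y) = [214.56, 154.94]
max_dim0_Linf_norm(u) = 0.41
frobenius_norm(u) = 0.55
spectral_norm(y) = 256.21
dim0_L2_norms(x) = [40.63, 57.74, 63.27]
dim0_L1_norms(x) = [59.35, 84.06, 92.31]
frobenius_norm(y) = 264.66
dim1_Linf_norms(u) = [0.41, 0.03, 0.33]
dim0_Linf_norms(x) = [31.59, 45.02, 49.26]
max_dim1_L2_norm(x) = 73.83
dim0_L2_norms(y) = [75.67, 207.01, 146.5]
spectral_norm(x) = 94.81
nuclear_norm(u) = 0.55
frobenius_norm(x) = 94.81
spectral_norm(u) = 0.55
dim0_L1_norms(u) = [0.77, 0.21]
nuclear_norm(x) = 95.02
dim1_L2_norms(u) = [0.42, 0.03, 0.34]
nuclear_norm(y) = 322.53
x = u @ y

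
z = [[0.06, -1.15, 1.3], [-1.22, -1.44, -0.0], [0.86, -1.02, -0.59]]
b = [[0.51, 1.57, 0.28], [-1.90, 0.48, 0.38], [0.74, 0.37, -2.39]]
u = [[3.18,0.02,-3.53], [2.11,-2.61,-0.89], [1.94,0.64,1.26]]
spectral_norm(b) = 2.77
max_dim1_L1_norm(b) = 3.5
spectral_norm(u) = 5.35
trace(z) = -1.97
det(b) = -7.64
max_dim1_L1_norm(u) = 6.73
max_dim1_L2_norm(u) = 4.75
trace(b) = -1.40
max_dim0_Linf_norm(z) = 1.44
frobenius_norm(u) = 6.36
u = z @ b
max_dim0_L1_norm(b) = 3.15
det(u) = -31.37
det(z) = 4.11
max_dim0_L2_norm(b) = 2.44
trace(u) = 1.83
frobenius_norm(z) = 2.95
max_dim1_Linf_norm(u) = 3.53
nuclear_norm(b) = 6.09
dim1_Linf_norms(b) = [1.57, 1.9, 2.39]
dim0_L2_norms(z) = [1.49, 2.11, 1.43]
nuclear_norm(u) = 10.20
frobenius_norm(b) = 3.63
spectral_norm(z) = 2.24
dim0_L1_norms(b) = [3.15, 2.42, 3.05]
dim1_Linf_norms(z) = [1.3, 1.44, 1.02]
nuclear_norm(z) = 4.95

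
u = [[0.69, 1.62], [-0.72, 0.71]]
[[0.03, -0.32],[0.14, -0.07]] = u @ [[-0.12,-0.07], [0.07,-0.17]]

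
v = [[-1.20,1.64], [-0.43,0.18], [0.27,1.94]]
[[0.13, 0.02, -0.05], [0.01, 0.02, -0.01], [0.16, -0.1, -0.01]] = v @[[0.00, -0.07, 0.03],[0.08, -0.04, -0.01]]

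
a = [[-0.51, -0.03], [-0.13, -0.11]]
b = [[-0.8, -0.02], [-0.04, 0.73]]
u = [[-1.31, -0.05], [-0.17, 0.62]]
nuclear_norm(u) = 1.94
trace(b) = -0.07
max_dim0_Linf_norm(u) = 1.31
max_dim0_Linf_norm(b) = 0.8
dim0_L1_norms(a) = [0.64, 0.14]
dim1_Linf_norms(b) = [0.8, 0.73]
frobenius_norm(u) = 1.46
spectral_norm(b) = 0.80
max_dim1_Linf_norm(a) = 0.51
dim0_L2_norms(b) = [0.8, 0.73]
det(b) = -0.58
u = b + a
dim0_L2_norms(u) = [1.32, 0.62]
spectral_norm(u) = 1.32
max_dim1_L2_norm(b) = 0.8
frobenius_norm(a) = 0.54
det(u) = -0.82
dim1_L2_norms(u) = [1.31, 0.64]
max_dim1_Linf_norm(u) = 1.31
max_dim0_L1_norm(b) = 0.84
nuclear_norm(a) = 0.63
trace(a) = -0.62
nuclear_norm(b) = 1.53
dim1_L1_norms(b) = [0.82, 0.77]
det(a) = 0.05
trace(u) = -0.69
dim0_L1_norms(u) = [1.48, 0.67]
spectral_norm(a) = 0.53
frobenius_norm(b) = 1.08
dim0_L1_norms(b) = [0.84, 0.75]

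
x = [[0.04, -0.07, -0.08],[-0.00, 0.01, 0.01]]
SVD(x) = [[-0.99, 0.12],  [0.12, 0.99]] @ diag([0.11434491913506355, 0.00502388972766913]) @ [[-0.35, 0.62, 0.71], [0.92, 0.36, 0.13]]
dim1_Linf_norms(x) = [0.08, 0.01]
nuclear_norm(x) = 0.12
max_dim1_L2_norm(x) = 0.11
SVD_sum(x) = [[0.04, -0.07, -0.08], [-0.0, 0.01, 0.01]] + [[0.00,0.00,0.00], [0.0,0.00,0.00]]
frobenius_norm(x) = 0.11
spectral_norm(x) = 0.11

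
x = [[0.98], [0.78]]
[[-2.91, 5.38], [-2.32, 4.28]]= x @[[-2.97, 5.49]]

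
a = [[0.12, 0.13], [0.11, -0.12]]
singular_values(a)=[0.18, 0.16]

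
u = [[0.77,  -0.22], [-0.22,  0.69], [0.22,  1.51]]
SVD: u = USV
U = [[0.13, 0.93], [-0.41, -0.27], [-0.90, 0.26]]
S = [1.67, 0.83]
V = [[-0.01, -1.0], [1.0, -0.01]]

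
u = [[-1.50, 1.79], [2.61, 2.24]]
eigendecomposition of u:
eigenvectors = [[-0.88, -0.35],[0.48, -0.94]]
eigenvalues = [-2.49, 3.23]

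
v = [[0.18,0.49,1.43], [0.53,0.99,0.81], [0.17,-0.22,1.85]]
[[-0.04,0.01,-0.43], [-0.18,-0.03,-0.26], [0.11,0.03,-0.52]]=v @ [[-0.05, -0.05, 0.05], [-0.19, -0.02, -0.05], [0.04, 0.02, -0.29]]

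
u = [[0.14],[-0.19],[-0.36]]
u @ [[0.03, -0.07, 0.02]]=[[0.0, -0.01, 0.00], [-0.01, 0.01, -0.0], [-0.01, 0.03, -0.01]]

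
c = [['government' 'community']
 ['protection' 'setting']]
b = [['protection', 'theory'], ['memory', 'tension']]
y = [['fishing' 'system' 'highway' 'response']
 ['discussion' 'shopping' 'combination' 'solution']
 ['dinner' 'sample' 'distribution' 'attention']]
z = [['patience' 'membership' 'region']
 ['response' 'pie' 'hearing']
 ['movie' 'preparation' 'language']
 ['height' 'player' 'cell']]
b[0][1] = 'theory'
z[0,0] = 'patience'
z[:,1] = ['membership', 'pie', 'preparation', 'player']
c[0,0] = 'government'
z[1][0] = 'response'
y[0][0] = 'fishing'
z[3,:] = ['height', 'player', 'cell']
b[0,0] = 'protection'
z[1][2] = 'hearing'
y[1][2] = 'combination'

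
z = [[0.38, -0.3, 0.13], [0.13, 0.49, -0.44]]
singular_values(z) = [0.73, 0.41]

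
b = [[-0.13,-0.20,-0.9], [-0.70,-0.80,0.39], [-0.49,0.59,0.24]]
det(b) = 0.78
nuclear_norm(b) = 2.83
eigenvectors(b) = [[0.61+0.00j, (0.18+0.41j), 0.18-0.41j],  [(-0.39+0j), -0.74+0.00j, (-0.74-0j)],  [(-0.69+0j), 0.42+0.28j, (0.42-0.28j)]]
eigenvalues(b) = [(1.01+0j), (-0.85+0.24j), (-0.85-0.24j)]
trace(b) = -0.69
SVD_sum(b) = [[0.17, 0.17, -0.15], [-0.65, -0.67, 0.59], [-0.03, -0.04, 0.03]] + [[0.01, -0.54, -0.59],[0.00, -0.16, -0.18],[-0.01, 0.39, 0.43]] + [[-0.31, 0.16, -0.15],  [-0.06, 0.03, -0.03],  [-0.45, 0.24, -0.22]]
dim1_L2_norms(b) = [0.93, 1.13, 0.8]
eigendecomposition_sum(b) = [[(0.33+0j), -0.20+0.00j, (-0.49-0j)], [-0.21+0.00j, 0.12+0.00j, (0.31+0j)], [(-0.37+0j), (0.22+0j), (0.55+0j)]] + [[-0.23+0.27j,  -0.00+0.31j,  (-0.2+0.06j)], [(-0.25-0.53j),  (-0.46-0.21j),  0.04-0.35j], [-0.06+0.39j,  0.18+0.29j,  (-0.16+0.18j)]] + [[-0.23-0.27j, (-0-0.31j), (-0.2-0.06j)], [-0.25+0.53j, (-0.46+0.21j), (0.04+0.35j)], [(-0.06-0.39j), (0.18-0.29j), -0.16-0.18j]]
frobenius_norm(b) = 1.67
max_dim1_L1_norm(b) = 1.89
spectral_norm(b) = 1.14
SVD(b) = [[0.25, -0.79, -0.56], [-0.97, -0.23, -0.10], [-0.05, 0.57, -0.82]] @ diag([1.1429096076338263, 1.0164058017828927, 0.6748902687699441]) @ [[0.59,  0.61,  -0.54], [-0.01,  0.67,  0.74], [0.81,  -0.43,  0.40]]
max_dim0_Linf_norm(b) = 0.9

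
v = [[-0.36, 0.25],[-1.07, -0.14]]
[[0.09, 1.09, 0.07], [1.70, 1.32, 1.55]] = v @ [[-1.38, -1.52, -1.25], [-1.61, 2.16, -1.52]]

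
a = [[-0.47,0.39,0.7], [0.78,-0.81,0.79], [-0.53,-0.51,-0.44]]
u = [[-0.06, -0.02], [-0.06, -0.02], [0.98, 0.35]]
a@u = [[0.69,  0.25], [0.78,  0.28], [-0.37,  -0.13]]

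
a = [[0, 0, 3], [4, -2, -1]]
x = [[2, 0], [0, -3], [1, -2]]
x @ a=[[0, 0, 6], [-12, 6, 3], [-8, 4, 5]]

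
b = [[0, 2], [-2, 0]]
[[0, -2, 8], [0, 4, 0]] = b @ [[0, -2, 0], [0, -1, 4]]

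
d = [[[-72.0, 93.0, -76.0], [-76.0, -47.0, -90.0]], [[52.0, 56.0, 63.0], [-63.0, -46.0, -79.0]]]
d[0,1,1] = -47.0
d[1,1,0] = -63.0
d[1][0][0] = 52.0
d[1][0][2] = 63.0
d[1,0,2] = 63.0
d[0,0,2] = -76.0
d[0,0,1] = 93.0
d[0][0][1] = 93.0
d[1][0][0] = 52.0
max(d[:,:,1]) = 93.0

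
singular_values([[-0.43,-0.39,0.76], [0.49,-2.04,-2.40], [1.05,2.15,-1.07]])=[3.26, 2.7, 0.01]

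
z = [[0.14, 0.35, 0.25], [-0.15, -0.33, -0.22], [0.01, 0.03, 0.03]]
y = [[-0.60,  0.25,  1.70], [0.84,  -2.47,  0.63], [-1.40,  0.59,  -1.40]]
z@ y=[[-0.14, -0.68, 0.11], [0.12, 0.65, -0.15], [-0.02, -0.05, -0.01]]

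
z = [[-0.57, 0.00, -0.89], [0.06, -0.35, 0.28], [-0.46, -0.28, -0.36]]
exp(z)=[[0.69, 0.08, -0.59], [-0.0, 0.68, 0.19], [-0.31, -0.21, 0.81]]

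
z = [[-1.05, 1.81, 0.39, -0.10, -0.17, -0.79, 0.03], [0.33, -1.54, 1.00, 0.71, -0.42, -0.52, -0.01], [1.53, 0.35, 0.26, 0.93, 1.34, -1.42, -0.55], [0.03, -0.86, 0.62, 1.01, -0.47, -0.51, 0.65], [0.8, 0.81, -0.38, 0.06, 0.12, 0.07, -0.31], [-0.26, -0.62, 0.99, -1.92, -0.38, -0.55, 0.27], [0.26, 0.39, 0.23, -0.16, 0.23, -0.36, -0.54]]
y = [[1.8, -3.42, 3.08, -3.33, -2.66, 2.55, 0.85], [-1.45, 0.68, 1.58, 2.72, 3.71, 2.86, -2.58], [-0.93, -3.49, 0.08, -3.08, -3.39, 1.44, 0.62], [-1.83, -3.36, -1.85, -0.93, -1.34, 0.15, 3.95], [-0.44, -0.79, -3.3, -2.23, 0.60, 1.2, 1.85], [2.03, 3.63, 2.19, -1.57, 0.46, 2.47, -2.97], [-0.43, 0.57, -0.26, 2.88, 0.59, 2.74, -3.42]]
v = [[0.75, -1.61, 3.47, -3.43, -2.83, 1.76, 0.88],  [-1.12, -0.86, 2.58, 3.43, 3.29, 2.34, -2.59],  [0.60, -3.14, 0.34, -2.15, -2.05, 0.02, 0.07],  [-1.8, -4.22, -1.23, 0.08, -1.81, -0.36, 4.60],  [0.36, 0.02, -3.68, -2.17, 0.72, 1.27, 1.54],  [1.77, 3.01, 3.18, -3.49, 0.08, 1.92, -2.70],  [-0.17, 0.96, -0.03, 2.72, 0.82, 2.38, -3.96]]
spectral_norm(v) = 10.51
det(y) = -9640.97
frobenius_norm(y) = 15.93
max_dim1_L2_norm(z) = 2.74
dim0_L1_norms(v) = [6.57, 13.82, 14.51, 17.47, 11.6, 10.05, 16.34]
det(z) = 0.04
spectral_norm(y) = 11.41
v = z + y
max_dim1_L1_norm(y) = 17.69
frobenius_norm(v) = 15.73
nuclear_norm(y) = 34.59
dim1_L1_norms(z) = [4.34, 4.53, 6.38, 4.15, 2.55, 4.99, 2.17]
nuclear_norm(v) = 33.96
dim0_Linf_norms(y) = [2.03, 3.63, 3.3, 3.33, 3.71, 2.86, 3.95]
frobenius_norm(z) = 5.31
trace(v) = -1.01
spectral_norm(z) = 3.10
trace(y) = 1.28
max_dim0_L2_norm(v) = 7.35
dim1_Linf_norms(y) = [3.42, 3.71, 3.49, 3.95, 3.3, 3.63, 3.42]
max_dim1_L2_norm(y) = 7.06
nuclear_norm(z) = 11.48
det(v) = -3090.77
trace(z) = -2.29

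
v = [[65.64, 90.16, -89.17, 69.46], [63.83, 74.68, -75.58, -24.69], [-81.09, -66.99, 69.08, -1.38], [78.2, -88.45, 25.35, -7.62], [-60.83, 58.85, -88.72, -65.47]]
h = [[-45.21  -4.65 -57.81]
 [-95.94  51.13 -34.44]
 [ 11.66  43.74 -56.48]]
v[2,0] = -81.09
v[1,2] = -75.58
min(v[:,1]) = -88.45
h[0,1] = -4.65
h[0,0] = -45.21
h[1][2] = -34.44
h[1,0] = -95.94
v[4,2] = -88.72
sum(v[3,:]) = 7.480000000000001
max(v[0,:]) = 90.16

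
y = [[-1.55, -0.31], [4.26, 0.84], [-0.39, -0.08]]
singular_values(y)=[4.64, 0.0]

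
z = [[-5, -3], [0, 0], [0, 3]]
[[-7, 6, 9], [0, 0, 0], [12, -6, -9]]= z@[[-1, 0, 0], [4, -2, -3]]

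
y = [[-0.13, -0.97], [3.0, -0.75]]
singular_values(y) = [3.09, 0.97]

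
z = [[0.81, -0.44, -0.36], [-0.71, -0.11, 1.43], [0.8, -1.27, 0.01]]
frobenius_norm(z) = 2.41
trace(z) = 0.71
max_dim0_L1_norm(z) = 2.32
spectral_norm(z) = 1.93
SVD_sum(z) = [[0.66, -0.44, -0.54],  [-0.85, 0.57, 0.70],  [0.77, -0.52, -0.64]] + [[0.01,-0.1,0.10], [0.10,-0.71,0.70], [0.10,-0.71,0.69]] + [[0.14, 0.10, 0.08], [0.05, 0.03, 0.03], [-0.07, -0.05, -0.04]]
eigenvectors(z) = [[(0.79+0j),  0.27+0.09j,  (0.27-0.09j)],[0.35+0.00j,  (0.09-0.64j),  0.09+0.64j],[(0.51+0j),  0.71+0.00j,  0.71-0.00j]]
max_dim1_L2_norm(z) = 1.6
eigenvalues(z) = [(0.38+0j), (0.16+1.25j), (0.16-1.25j)]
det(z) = 0.61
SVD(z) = [[-0.50, -0.10, -0.86], [0.64, -0.71, -0.29], [-0.58, -0.7, 0.42]] @ diag([1.9335386301063138, 1.4162024562144633, 0.22180840583422684]) @ [[-0.69,0.46,0.57], [-0.1,0.71,-0.69], [-0.72,-0.53,-0.44]]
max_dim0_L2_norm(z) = 1.47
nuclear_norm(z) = 3.57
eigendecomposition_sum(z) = [[0.48-0.00j,(0.07+0j),-0.19-0.00j], [(0.21-0j),(0.03+0j),-0.08-0.00j], [(0.31-0j),0.05+0.00j,(-0.12-0j)]] + [[(0.17-0.18j), -0.25-0.08j, -0.08+0.33j], [-0.46-0.29j, -0.07+0.59j, 0.76+0.04j], [(0.25-0.54j), (-0.66+0.01j), (0.07+0.83j)]] + [[(0.17+0.18j), -0.25+0.08j, -0.08-0.33j], [(-0.46+0.29j), -0.07-0.59j, 0.76-0.04j], [0.25+0.54j, -0.66-0.01j, (0.07-0.83j)]]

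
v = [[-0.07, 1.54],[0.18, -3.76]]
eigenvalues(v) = [0.0, -3.83]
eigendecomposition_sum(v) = [[0.00,0.00], [0.00,0.0]] + [[-0.07, 1.54], [0.18, -3.76]]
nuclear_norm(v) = 4.07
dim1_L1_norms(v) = [1.61, 3.94]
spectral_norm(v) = 4.07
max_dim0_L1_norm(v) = 5.3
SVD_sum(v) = [[-0.07, 1.54],[0.18, -3.76]] + [[0.0, 0.00], [0.0, 0.0]]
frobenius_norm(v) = 4.07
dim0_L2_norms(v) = [0.19, 4.06]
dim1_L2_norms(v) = [1.54, 3.76]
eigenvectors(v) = [[1.0, -0.38],[0.05, 0.93]]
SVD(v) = [[-0.38, 0.93], [0.93, 0.38]] @ diag([4.067737473656104, 0.0034417167014017505]) @ [[0.05, -1.0], [1.00, 0.05]]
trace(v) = -3.83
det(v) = -0.01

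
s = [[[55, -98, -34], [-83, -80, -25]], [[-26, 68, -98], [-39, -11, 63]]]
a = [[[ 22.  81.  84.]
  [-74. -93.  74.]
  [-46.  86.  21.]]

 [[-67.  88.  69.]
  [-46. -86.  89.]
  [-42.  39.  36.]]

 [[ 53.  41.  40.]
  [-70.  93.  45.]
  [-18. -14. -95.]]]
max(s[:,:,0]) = 55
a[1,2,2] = 36.0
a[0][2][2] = 21.0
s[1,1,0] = -39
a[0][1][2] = 74.0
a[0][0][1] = 81.0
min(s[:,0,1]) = -98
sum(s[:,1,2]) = 38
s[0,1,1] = -80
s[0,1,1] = -80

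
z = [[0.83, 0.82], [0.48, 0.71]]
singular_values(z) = [1.44, 0.14]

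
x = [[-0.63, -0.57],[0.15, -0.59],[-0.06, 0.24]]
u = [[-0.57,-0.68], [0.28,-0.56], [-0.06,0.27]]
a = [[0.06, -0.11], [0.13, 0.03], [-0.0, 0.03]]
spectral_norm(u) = 0.97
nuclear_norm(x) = 1.46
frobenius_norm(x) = 1.07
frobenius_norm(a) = 0.19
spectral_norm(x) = 0.94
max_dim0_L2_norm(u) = 0.92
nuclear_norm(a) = 0.26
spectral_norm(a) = 0.15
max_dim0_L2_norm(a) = 0.14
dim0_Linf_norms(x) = [0.63, 0.59]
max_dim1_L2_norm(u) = 0.89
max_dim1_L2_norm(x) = 0.85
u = x + a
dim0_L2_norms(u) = [0.64, 0.92]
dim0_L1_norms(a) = [0.19, 0.17]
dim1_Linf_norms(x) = [0.63, 0.59, 0.24]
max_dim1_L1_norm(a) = 0.17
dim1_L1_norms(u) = [1.25, 0.84, 0.33]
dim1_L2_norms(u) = [0.89, 0.63, 0.28]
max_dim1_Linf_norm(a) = 0.13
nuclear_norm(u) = 1.53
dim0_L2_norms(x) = [0.65, 0.85]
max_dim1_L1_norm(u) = 1.25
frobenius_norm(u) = 1.12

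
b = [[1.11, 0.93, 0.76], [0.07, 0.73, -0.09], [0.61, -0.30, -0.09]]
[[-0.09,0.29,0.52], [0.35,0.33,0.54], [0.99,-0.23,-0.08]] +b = [[1.02, 1.22, 1.28], [0.42, 1.06, 0.45], [1.60, -0.53, -0.17]]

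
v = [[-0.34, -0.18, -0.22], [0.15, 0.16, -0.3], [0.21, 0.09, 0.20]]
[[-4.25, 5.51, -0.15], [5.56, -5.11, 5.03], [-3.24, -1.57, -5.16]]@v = [[2.24, 1.63, -0.75], [-1.6, -1.37, 1.32], [-0.22, -0.13, 0.15]]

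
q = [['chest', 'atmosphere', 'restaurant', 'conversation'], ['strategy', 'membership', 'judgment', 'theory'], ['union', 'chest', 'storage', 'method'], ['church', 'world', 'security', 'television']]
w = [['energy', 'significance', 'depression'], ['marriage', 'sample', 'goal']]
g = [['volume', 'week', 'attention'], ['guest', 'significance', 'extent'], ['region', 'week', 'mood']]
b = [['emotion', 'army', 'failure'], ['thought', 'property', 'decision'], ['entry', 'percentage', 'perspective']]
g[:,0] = ['volume', 'guest', 'region']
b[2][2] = 'perspective'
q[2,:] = ['union', 'chest', 'storage', 'method']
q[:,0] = ['chest', 'strategy', 'union', 'church']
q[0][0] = 'chest'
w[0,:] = ['energy', 'significance', 'depression']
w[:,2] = ['depression', 'goal']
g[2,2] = 'mood'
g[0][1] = 'week'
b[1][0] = 'thought'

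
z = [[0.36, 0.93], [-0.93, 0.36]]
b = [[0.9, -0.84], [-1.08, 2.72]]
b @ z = [[1.11, 0.53], [-2.92, -0.03]]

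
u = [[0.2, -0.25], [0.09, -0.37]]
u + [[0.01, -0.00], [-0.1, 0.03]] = [[0.21, -0.25], [-0.01, -0.34]]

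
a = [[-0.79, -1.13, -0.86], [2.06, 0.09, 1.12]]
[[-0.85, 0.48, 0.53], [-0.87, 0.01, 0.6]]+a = [[-1.64, -0.65, -0.33],[1.19, 0.1, 1.72]]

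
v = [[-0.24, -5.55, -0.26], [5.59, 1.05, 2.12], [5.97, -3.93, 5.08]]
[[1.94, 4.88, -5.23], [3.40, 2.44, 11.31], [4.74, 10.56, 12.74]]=v@ [[0.78,0.18,1.23], [-0.37,-0.94,0.81], [-0.27,1.14,1.69]]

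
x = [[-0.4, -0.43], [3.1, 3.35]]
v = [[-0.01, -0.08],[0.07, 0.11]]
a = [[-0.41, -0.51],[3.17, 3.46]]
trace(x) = 2.95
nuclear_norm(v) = 0.18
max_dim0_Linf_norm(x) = 3.35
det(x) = -0.01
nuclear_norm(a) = 4.78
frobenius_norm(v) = 0.15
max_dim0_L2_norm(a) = 3.5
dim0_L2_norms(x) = [3.13, 3.38]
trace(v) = 0.10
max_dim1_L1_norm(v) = 0.18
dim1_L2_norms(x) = [0.59, 4.56]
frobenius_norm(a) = 4.74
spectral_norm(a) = 4.74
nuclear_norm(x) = 4.60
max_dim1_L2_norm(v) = 0.13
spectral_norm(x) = 4.60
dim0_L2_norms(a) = [3.2, 3.5]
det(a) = 0.20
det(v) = 0.00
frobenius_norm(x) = 4.60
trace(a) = 3.05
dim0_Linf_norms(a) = [3.17, 3.46]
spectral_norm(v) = 0.15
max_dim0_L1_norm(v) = 0.19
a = v + x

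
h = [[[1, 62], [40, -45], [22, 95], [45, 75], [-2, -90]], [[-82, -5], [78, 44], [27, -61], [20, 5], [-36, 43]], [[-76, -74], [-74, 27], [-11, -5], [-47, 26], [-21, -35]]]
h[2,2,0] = -11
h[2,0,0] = -76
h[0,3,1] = 75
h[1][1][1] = 44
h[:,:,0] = [[1, 40, 22, 45, -2], [-82, 78, 27, 20, -36], [-76, -74, -11, -47, -21]]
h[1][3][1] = 5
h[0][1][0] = 40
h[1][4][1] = 43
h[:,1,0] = [40, 78, -74]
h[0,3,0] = 45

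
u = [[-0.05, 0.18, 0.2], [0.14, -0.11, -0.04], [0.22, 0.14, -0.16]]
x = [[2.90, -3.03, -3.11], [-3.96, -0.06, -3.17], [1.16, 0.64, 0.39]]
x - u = [[2.95, -3.21, -3.31], [-4.10, 0.05, -3.13], [0.94, 0.50, 0.55]]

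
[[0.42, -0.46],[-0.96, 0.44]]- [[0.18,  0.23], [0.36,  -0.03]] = [[0.24, -0.69],[-1.32, 0.47]]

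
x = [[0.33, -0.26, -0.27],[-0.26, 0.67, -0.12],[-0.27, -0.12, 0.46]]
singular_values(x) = [0.81, 0.65, 0.0]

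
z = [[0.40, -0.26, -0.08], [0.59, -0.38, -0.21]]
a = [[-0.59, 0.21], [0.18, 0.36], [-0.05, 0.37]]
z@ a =[[-0.28, -0.04], [-0.41, -0.09]]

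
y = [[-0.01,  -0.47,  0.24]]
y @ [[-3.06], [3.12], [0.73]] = [[-1.26]]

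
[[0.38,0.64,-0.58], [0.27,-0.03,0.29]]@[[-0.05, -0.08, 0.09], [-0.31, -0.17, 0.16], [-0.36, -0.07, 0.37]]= [[-0.01, -0.10, -0.08], [-0.11, -0.04, 0.13]]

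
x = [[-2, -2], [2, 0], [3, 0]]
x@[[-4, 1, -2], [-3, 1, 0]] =[[14, -4, 4], [-8, 2, -4], [-12, 3, -6]]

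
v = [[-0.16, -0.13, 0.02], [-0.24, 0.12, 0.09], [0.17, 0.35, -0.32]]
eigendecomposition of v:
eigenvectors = [[0.18, 0.49, -0.25], [0.23, 0.14, 0.85], [-0.96, 0.86, 0.46]]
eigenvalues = [-0.44, -0.16, 0.24]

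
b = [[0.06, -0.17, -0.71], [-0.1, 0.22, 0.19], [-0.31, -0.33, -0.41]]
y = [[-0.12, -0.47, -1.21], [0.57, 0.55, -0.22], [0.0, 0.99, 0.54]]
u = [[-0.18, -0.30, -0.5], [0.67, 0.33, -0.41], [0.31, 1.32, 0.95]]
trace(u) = 1.10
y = u + b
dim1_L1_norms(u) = [0.98, 1.41, 2.58]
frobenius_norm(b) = 1.00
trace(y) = 0.97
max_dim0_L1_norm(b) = 1.31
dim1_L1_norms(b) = [0.94, 0.51, 1.05]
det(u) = -0.32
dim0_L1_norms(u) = [1.16, 1.95, 1.86]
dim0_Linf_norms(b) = [0.31, 0.33, 0.71]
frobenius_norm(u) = 1.96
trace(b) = -0.13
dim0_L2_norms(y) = [0.58, 1.23, 1.34]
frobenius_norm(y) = 1.91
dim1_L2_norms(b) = [0.73, 0.31, 0.61]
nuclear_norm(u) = 2.81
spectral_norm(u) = 1.76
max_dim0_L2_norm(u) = 1.39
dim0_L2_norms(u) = [0.76, 1.39, 1.15]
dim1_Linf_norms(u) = [0.5, 0.67, 1.32]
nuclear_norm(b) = 1.45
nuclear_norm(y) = 2.94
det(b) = -0.06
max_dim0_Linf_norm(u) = 1.32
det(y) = -0.60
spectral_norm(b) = 0.92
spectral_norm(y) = 1.64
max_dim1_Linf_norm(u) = 1.32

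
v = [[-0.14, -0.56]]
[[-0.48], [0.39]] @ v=[[0.07, 0.27], [-0.05, -0.22]]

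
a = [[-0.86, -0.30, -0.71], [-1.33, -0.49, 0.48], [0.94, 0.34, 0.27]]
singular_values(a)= [1.96, 0.89, 0.0]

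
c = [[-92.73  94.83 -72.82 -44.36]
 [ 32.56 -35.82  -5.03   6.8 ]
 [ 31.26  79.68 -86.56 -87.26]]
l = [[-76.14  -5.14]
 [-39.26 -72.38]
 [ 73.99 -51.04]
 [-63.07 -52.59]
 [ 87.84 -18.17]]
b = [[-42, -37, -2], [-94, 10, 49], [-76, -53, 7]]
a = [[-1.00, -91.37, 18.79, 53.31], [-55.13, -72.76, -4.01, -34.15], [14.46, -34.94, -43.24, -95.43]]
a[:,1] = [-91.37, -72.76, -34.94]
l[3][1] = -52.59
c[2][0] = 31.26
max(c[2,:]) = 79.68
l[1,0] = -39.26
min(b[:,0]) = -94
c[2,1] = 79.68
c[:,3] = [-44.36, 6.8, -87.26]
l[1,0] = -39.26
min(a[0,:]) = -91.37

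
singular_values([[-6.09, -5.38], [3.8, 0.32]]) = [8.72, 2.12]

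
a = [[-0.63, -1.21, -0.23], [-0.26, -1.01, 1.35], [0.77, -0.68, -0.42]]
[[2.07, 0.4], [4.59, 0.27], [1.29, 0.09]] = a @ [[0.57,-0.13], [-2.34,-0.26], [1.76,-0.02]]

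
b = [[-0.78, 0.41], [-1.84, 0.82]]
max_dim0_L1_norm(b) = 2.62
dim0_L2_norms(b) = [2.0, 0.92]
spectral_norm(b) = 2.20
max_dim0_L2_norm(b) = 2.0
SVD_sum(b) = [[-0.8, 0.37], [-1.83, 0.84]] + [[0.02,0.04], [-0.01,-0.02]]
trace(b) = 0.04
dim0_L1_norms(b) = [2.62, 1.23]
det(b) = 0.11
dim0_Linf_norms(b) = [1.84, 0.82]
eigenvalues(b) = [(0.02+0.34j), (0.02-0.34j)]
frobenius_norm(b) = 2.20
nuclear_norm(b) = 2.25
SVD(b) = [[-0.4, -0.92], [-0.92, 0.4]] @ diag([2.198129300383546, 0.052226227083169534]) @ [[0.91, -0.42],[-0.42, -0.91]]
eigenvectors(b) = [[(-0.39+0.17j), (-0.39-0.17j)], [(-0.9+0j), (-0.9-0j)]]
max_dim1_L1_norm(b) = 2.66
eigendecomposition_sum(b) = [[(-0.39+0.19j), 0.21-0.01j], [-0.92+0.05j, 0.41+0.15j]] + [[-0.39-0.19j, 0.21+0.01j], [(-0.92-0.05j), (0.41-0.15j)]]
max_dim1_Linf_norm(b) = 1.84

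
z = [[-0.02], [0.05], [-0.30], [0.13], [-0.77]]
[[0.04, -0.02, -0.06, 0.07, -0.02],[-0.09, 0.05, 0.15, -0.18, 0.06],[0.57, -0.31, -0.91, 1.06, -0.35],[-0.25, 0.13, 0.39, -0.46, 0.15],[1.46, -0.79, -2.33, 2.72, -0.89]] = z @ [[-1.89, 1.03, 3.03, -3.53, 1.16]]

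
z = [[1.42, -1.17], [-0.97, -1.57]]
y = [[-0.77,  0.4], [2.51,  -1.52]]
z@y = [[-4.03, 2.35], [-3.19, 2.0]]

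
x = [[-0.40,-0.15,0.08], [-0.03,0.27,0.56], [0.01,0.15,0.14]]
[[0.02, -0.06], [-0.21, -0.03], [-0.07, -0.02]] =x@[[-0.02, 0.26], [-0.23, -0.24], [-0.26, 0.08]]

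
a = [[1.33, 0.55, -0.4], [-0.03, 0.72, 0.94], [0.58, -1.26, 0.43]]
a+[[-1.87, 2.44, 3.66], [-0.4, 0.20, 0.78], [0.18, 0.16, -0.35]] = [[-0.54, 2.99, 3.26],[-0.43, 0.92, 1.72],[0.76, -1.10, 0.08]]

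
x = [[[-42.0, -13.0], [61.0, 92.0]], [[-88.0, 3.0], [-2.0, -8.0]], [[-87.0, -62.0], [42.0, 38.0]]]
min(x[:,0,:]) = -88.0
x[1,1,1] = -8.0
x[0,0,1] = -13.0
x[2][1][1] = 38.0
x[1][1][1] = -8.0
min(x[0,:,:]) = -42.0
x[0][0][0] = -42.0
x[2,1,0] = 42.0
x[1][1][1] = -8.0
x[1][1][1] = -8.0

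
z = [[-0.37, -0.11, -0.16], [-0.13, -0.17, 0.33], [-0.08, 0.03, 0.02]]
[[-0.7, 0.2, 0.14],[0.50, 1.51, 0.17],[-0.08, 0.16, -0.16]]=z @ [[1.29, -1.64, 0.77],[-0.55, -1.17, -2.88],[1.75, 3.33, -0.67]]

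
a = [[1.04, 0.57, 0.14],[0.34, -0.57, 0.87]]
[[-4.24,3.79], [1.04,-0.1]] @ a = [[-3.12, -4.58, 2.70], [1.05, 0.65, 0.06]]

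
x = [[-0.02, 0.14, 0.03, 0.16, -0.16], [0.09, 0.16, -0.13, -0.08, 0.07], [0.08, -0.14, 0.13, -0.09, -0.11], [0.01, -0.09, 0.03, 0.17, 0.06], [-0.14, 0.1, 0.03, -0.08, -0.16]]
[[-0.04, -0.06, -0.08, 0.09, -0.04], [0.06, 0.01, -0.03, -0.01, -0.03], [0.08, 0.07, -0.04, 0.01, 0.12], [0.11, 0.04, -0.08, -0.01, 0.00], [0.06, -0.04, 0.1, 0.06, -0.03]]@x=[[-0.0, -0.02, -0.0, 0.02, 0.02], [0.00, 0.01, -0.00, 0.01, -0.00], [-0.02, 0.04, -0.01, 0.00, -0.02], [-0.01, 0.03, -0.01, 0.02, -0.01], [0.01, -0.02, 0.02, 0.02, -0.02]]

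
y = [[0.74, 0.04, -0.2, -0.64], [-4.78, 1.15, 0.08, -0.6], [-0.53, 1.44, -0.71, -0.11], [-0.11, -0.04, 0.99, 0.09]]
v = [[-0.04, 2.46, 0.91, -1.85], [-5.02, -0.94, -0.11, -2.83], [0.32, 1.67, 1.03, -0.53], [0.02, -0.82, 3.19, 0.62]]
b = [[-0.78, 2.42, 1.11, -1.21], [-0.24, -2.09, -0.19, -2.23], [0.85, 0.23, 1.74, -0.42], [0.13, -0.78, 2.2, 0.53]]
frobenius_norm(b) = 5.32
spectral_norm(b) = 3.48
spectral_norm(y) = 5.07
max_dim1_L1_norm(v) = 8.9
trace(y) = 1.27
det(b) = 22.71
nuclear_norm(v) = 13.25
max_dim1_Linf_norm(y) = 4.78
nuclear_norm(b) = 9.88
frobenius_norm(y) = 5.42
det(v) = -20.87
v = b + y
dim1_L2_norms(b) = [3.03, 3.07, 1.99, 2.4]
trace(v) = 0.67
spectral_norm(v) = 5.88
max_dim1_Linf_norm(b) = 2.42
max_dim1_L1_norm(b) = 5.52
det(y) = -4.29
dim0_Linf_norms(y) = [4.78, 1.44, 0.99, 0.64]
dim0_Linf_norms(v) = [5.02, 2.46, 3.19, 2.83]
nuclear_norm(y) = 8.14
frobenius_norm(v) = 7.74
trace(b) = -0.60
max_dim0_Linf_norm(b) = 2.42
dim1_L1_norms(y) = [1.62, 6.61, 2.79, 1.23]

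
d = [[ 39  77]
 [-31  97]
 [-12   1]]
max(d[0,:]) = 77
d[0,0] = 39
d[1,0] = -31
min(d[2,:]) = -12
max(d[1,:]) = 97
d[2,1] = 1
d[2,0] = -12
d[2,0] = -12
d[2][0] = -12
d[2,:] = [-12, 1]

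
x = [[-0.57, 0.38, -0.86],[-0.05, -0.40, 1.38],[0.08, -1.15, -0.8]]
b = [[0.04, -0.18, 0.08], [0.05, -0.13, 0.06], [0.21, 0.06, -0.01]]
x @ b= [[-0.18, 0.00, -0.01], [0.27, 0.14, -0.04], [-0.22, 0.09, -0.05]]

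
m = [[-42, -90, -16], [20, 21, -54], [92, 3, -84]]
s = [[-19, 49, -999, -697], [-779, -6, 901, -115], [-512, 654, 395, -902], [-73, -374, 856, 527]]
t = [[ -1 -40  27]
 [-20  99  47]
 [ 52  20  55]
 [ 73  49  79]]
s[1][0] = -779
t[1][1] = 99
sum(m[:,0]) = 70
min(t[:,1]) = -40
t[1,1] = 99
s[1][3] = -115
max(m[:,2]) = -16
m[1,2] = -54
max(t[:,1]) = 99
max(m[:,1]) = 21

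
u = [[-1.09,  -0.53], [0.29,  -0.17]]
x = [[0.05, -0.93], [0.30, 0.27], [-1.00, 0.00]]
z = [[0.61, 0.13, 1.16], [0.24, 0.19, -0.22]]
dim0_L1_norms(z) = [0.85, 0.32, 1.38]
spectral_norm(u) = 1.23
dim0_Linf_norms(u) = [1.09, 0.53]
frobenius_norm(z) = 1.37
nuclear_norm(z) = 1.69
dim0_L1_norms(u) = [1.38, 0.7]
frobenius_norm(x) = 1.42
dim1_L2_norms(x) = [0.93, 0.4, 1.0]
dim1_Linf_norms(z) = [1.16, 0.24]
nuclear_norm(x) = 2.01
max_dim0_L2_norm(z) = 1.18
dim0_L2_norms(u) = [1.13, 0.56]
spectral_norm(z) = 1.32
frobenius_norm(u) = 1.26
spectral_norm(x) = 1.05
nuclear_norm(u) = 1.50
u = z @ x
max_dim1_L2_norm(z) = 1.32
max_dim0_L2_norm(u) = 1.13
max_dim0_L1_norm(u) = 1.38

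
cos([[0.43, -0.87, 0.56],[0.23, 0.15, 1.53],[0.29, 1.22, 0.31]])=[[0.91, -0.09, 0.38], [-0.23, 0.28, -0.32], [-0.20, -0.11, 0.11]]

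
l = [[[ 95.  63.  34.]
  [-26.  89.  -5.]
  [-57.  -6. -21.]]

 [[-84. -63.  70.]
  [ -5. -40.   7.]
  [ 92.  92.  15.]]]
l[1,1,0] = -5.0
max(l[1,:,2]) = 70.0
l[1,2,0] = 92.0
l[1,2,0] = 92.0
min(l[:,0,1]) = -63.0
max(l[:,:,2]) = 70.0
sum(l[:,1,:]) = 20.0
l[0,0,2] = 34.0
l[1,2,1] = 92.0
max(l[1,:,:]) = 92.0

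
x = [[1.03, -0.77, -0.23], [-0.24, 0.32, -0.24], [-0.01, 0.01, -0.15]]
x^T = [[1.03,-0.24,-0.01], [-0.77,0.32,0.01], [-0.23,-0.24,-0.15]]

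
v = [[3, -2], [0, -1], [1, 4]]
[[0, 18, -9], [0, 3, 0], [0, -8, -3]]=v @ [[0, 4, -3], [0, -3, 0]]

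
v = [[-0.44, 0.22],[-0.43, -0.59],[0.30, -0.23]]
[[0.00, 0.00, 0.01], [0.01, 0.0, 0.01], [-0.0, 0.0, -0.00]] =v@[[-0.01, 0.00, -0.02], [-0.01, 0.0, -0.01]]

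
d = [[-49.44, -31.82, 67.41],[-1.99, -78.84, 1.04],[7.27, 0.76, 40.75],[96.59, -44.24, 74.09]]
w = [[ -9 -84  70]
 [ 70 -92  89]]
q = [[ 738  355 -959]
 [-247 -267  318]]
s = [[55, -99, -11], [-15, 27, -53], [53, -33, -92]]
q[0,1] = 355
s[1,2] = -53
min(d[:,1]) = -78.84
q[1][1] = -267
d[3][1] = -44.24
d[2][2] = 40.75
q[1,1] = -267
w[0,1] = -84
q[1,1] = -267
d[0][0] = -49.44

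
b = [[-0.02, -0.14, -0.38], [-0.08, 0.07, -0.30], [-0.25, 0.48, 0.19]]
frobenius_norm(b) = 0.77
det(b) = -0.01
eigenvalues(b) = [(-0.1+0j), (0.17+0.23j), (0.17-0.23j)]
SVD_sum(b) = [[0.1, -0.24, -0.22], [0.03, -0.09, -0.08], [-0.15, 0.38, 0.34]] + [[-0.1,0.11,-0.17], [-0.13,0.15,-0.22], [-0.09,0.1,-0.15]] + [[-0.02, -0.01, 0.0], [0.02, 0.01, -0.0], [-0.01, -0.00, 0.0]]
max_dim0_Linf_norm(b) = 0.48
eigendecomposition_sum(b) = [[-0.16+0.00j, (0.11+0j), (-0.09+0j)],[-0.08+0.00j, 0.06+0.00j, (-0.04+0j)],[(-0+0j), 0.00+0.00j, (-0+0j)]] + [[0.07-0.15j, (-0.13+0.3j), (-0.15-0.04j)], [(-0-0.14j), (0.01+0.28j), -0.13+0.02j], [-0.12+0.09j, 0.24-0.18j, (0.1+0.1j)]] + [[0.07+0.15j,  -0.13-0.30j,  -0.15+0.04j],[-0.00+0.14j,  (0.01-0.28j),  (-0.13-0.02j)],[-0.12-0.09j,  0.24+0.18j,  (0.1-0.1j)]]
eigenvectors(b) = [[(0.89+0j), (0.63+0j), (0.63-0j)], [(0.45+0j), (0.48-0.22j), 0.48+0.22j], [(0.02+0j), -0.49-0.29j, -0.49+0.29j]]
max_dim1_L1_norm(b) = 0.92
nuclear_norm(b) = 1.10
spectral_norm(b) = 0.64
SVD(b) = [[0.52, -0.53, -0.67], [0.19, -0.69, 0.69], [-0.83, -0.49, -0.27]] @ diag([0.6439504259315941, 0.423323029945678, 0.028730841618881994]) @ [[0.28, -0.71, -0.64], [0.44, -0.49, 0.75], [0.85, 0.50, -0.18]]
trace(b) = 0.24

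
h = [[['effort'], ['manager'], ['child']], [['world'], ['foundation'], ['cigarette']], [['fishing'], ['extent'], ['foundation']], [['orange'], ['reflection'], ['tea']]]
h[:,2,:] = [['child'], ['cigarette'], ['foundation'], ['tea']]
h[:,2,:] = [['child'], ['cigarette'], ['foundation'], ['tea']]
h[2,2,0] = 'foundation'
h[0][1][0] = 'manager'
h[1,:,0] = ['world', 'foundation', 'cigarette']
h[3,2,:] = ['tea']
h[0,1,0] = 'manager'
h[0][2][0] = 'child'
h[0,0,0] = 'effort'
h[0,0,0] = 'effort'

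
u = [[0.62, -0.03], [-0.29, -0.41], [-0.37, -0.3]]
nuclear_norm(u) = 1.24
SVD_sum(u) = [[0.49,  0.23], [-0.4,  -0.19], [-0.42,  -0.20]] + [[0.13, -0.26], [0.11, -0.22], [0.05, -0.1]]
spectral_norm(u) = 0.84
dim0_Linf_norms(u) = [0.62, 0.41]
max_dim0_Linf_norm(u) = 0.62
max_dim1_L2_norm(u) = 0.62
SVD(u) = [[-0.65, -0.73], [0.52, -0.62], [0.55, -0.28]] @ diag([0.8398893222181208, 0.39873039315304937]) @ [[-0.9,-0.43],[-0.43,0.9]]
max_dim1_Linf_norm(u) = 0.62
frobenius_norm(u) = 0.93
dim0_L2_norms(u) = [0.78, 0.51]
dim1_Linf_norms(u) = [0.62, 0.41, 0.37]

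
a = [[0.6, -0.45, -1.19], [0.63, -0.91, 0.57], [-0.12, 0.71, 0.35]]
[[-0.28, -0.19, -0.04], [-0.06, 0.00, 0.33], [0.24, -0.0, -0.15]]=a @ [[0.12, -0.19, -0.0],[0.27, -0.08, -0.28],[0.19, 0.09, 0.14]]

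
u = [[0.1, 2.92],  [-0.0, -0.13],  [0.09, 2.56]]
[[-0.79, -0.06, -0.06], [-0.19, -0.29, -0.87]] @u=[[-0.08, -2.45], [-0.1, -2.74]]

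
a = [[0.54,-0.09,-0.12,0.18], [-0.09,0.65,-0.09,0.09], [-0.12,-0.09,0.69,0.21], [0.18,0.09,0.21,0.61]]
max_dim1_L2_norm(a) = 0.74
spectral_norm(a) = 0.87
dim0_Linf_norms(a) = [0.54, 0.65, 0.69, 0.61]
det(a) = 0.09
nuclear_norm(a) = 2.49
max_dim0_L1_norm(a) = 1.11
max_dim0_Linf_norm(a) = 0.69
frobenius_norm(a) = 1.34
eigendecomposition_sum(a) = [[0.07,0.04,0.06,-0.07], [0.04,0.02,0.03,-0.04], [0.06,0.03,0.05,-0.06], [-0.07,-0.04,-0.06,0.07]] + [[0.01, -0.01, 0.07, 0.06], [-0.01, 0.01, -0.05, -0.05], [0.07, -0.05, 0.48, 0.42], [0.06, -0.05, 0.42, 0.37]] + [[0.29, -0.33, -0.1, 0.02], [-0.33, 0.37, 0.11, -0.02], [-0.1, 0.11, 0.03, -0.01], [0.02, -0.02, -0.01, 0.00]] + [[0.17, 0.21, -0.15, 0.17], [0.21, 0.25, -0.18, 0.20], [-0.15, -0.18, 0.13, -0.15], [0.17, 0.2, -0.15, 0.16]]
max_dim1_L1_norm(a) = 1.11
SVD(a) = [[-0.11, 0.49, 0.64, -0.58], [0.08, 0.59, -0.73, -0.33], [-0.74, -0.43, -0.22, -0.46], [-0.66, 0.48, 0.05, 0.58]] @ diag([0.8672567533791405, 0.7147013815358576, 0.6964024959662534, 0.21163936911874867]) @ [[-0.11, 0.08, -0.74, -0.66], [0.49, 0.59, -0.43, 0.48], [0.64, -0.73, -0.22, 0.05], [-0.58, -0.33, -0.46, 0.58]]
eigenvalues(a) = [0.21, 0.87, 0.7, 0.71]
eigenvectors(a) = [[-0.58, -0.11, -0.64, 0.49], [-0.33, 0.08, 0.73, 0.59], [-0.46, -0.74, 0.22, -0.43], [0.58, -0.66, -0.05, 0.48]]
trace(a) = 2.49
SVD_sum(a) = [[0.01, -0.01, 0.07, 0.06],  [-0.01, 0.01, -0.05, -0.05],  [0.07, -0.05, 0.48, 0.42],  [0.06, -0.05, 0.42, 0.37]] + [[0.17, 0.21, -0.15, 0.17], [0.21, 0.25, -0.18, 0.20], [-0.15, -0.18, 0.13, -0.15], [0.17, 0.20, -0.15, 0.16]] + [[0.29, -0.33, -0.1, 0.02], [-0.33, 0.37, 0.11, -0.02], [-0.10, 0.11, 0.03, -0.01], [0.02, -0.02, -0.01, 0.0]] + [[0.07, 0.04, 0.06, -0.07], [0.04, 0.02, 0.03, -0.04], [0.06, 0.03, 0.05, -0.06], [-0.07, -0.04, -0.06, 0.07]]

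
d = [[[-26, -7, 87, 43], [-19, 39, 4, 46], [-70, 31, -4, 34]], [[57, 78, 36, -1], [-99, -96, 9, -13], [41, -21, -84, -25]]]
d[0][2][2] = -4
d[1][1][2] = 9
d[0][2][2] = -4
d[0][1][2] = 4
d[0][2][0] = -70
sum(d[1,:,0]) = -1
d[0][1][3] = 46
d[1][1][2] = 9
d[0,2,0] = -70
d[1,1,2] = 9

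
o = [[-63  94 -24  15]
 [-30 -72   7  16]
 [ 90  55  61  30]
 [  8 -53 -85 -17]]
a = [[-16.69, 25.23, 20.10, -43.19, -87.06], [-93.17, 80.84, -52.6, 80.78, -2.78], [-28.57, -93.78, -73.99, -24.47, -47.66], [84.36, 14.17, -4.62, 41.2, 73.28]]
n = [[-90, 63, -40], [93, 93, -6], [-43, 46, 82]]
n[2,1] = 46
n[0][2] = -40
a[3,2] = -4.62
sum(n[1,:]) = 180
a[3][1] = 14.17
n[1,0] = 93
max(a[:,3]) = 80.78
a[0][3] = -43.19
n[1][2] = -6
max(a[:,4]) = 73.28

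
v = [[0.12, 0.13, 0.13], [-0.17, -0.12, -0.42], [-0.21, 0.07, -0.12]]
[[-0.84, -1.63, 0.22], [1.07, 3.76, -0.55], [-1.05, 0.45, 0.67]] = v @ [[3.29,0.46,-3.22], [-7.86,-5.31,2.93], [-1.63,-7.63,1.77]]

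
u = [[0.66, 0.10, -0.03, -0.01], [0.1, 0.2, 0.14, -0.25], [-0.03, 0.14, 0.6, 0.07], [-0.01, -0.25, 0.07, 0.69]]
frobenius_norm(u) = 1.23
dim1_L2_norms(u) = [0.67, 0.36, 0.62, 0.74]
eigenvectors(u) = [[0.15,-0.33,0.93,0.1], [-0.88,-0.39,-0.02,0.28], [0.27,0.07,-0.12,0.95], [-0.36,0.86,0.35,0.08]]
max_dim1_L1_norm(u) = 1.02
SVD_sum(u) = [[0.09, 0.10, -0.02, -0.23],[0.10, 0.12, -0.02, -0.27],[-0.02, -0.02, 0.00, 0.05],[-0.23, -0.27, 0.05, 0.6]] + [[0.57,-0.01,-0.07,0.21], [-0.01,0.00,0.0,-0.01], [-0.07,0.00,0.01,-0.03], [0.21,-0.01,-0.03,0.08]] + [[0.01, 0.02, 0.06, 0.01], [0.02, 0.05, 0.17, 0.01], [0.06, 0.17, 0.58, 0.05], [0.01, 0.01, 0.05, 0.0]] + [[0.00, -0.0, 0.0, -0.00], [-0.00, 0.03, -0.01, 0.01], [0.00, -0.01, 0.0, -0.00], [-0.0, 0.01, -0.0, 0.0]]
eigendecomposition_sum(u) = [[0.00, -0.0, 0.00, -0.00], [-0.00, 0.03, -0.01, 0.01], [0.0, -0.01, 0.0, -0.0], [-0.0, 0.01, -0.0, 0.0]] + [[0.09, 0.10, -0.02, -0.23], [0.1, 0.12, -0.02, -0.27], [-0.02, -0.02, 0.0, 0.05], [-0.23, -0.27, 0.05, 0.60]] + [[0.57, -0.01, -0.07, 0.21],[-0.01, 0.00, 0.0, -0.01],[-0.07, 0.00, 0.01, -0.03],[0.21, -0.01, -0.03, 0.08]] + [[0.01, 0.02, 0.06, 0.01], [0.02, 0.05, 0.17, 0.01], [0.06, 0.17, 0.58, 0.05], [0.01, 0.01, 0.05, 0.00]]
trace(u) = 2.15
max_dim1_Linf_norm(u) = 0.69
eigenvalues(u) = [0.04, 0.81, 0.66, 0.64]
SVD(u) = [[-0.33, 0.93, -0.10, -0.15],  [-0.39, -0.02, -0.28, 0.88],  [0.07, -0.12, -0.95, -0.27],  [0.86, 0.35, -0.08, 0.36]] @ diag([0.8123830808572402, 0.657400808323051, 0.6435968759978233, 0.03661923482188555]) @ [[-0.33, -0.39, 0.07, 0.86], [0.93, -0.02, -0.12, 0.35], [-0.1, -0.28, -0.95, -0.08], [-0.15, 0.88, -0.27, 0.36]]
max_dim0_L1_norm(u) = 1.02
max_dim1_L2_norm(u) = 0.74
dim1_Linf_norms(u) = [0.66, 0.25, 0.6, 0.69]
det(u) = 0.01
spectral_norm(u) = 0.81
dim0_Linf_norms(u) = [0.66, 0.25, 0.6, 0.69]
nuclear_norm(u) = 2.15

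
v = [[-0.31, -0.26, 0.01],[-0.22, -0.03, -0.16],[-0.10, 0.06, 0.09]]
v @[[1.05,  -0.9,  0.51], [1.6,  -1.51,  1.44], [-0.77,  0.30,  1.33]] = [[-0.75, 0.67, -0.52], [-0.16, 0.20, -0.37], [-0.08, 0.03, 0.16]]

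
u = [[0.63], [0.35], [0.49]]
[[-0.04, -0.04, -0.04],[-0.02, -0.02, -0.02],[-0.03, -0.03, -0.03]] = u@ [[-0.06, -0.07, -0.06]]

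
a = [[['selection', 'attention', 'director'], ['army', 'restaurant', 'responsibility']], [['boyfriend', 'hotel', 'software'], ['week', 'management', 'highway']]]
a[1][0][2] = 'software'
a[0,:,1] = ['attention', 'restaurant']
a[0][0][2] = 'director'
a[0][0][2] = 'director'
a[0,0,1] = 'attention'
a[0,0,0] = 'selection'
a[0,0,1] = 'attention'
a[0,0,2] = 'director'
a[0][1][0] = 'army'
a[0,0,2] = 'director'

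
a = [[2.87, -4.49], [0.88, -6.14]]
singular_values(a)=[8.0, 1.71]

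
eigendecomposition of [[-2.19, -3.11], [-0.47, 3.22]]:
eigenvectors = [[-1.0, 0.48], [-0.08, -0.88]]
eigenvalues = [-2.45, 3.48]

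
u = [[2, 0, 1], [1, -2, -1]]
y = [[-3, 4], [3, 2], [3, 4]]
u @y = [[-3, 12], [-12, -4]]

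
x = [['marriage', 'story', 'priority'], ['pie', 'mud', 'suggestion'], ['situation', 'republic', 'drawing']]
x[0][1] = 'story'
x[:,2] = ['priority', 'suggestion', 'drawing']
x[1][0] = 'pie'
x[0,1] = 'story'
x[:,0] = ['marriage', 'pie', 'situation']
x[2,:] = ['situation', 'republic', 'drawing']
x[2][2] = 'drawing'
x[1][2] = 'suggestion'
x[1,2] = 'suggestion'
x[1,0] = 'pie'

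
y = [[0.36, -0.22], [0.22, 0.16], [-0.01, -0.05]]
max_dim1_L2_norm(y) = 0.42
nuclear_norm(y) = 0.69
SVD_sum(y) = [[0.39, -0.14], [0.14, -0.05], [0.01, -0.00]] + [[-0.03,-0.08],  [0.08,0.21],  [-0.02,-0.05]]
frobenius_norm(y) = 0.50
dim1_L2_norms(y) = [0.42, 0.27, 0.05]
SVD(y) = [[-0.94,  0.33], [-0.34,  -0.92], [-0.02,  0.20]] @ diag([0.44065822137045985, 0.2458054758108997]) @ [[-0.94,0.35], [-0.35,-0.94]]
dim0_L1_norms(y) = [0.59, 0.43]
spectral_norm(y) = 0.44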